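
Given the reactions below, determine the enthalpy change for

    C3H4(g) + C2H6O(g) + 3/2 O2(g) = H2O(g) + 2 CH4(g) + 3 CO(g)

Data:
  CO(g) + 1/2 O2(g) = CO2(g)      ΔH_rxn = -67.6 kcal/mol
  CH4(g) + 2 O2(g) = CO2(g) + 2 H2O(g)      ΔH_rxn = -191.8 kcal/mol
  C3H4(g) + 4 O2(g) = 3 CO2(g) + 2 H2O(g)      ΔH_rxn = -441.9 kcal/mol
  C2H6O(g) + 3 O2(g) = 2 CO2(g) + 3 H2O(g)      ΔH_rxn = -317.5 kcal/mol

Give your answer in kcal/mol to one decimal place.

ΔH_rxn = -173.0 kcal/mol

equation 1 reversed and × 3 (reverse to put CO(g) on the product side; ×3 to match 3 CO(g) in the target): (-3)·(-67.6) = +202.8 kcal/mol
equation 2 reversed and × 2 (reverse to put CH4(g) on the product side; scale by 2 for the 2 CH4(g)): (-2)·(-191.8) = +383.6 kcal/mol
equation 3 as written (C3H4(g) already on the reactant side): -441.9 kcal/mol
equation 4 as written (C2H6O(g) already on the reactant side): -317.5 kcal/mol
ΔH_rxn = (+202.8) + (+383.6) + (-441.9) + (-317.5) = -173.0 kcal/mol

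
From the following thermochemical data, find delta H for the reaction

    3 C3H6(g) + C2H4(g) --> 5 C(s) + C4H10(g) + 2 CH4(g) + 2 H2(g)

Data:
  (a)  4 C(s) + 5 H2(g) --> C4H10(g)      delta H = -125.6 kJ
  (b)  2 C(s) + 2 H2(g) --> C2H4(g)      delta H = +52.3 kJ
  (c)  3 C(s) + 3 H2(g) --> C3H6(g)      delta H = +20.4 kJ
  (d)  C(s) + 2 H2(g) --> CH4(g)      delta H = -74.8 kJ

(a) as written (C4H10(g) already on the product side): -125.6 kJ
(b) reversed (reverse to put C2H4(g) on the reactant side): -52.3 kJ
(c) reversed and × 3 (reverse to put C3H6(g) on the reactant side; scale by 3 for the 3 C3H6(g)): (-3)·(+20.4) = -61.2 kJ
(d) × 2 (×2 to match 2 CH4(g) in the target): (2)·(-74.8) = -149.6 kJ
delta H = (1)·(-125.6) + (-1)·(+52.3) + (-3)·(+20.4) + (2)·(-74.8) = -388.7 kJ

delta H = -388.7 kJ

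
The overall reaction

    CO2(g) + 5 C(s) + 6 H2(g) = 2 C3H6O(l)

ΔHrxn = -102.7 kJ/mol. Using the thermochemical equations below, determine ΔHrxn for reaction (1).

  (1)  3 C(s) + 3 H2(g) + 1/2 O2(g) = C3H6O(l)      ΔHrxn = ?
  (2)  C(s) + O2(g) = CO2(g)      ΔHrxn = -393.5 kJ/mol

(1) × 2: contributes 2·x
(2) reversed: +393.5 kJ/mol
-102.7 = (+393.5) + 2·x
x = (-102.7 − (+393.5)) / (2) = -248.1 kJ/mol

ΔHrxn = -248.1 kJ/mol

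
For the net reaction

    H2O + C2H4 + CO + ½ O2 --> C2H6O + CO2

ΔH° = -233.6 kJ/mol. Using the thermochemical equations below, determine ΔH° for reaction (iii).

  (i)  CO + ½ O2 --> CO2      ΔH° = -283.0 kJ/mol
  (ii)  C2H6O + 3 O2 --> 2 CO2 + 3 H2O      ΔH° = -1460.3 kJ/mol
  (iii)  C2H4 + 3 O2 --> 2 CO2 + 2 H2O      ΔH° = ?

(i) as written (CO already on the reactant side): -283.0 kJ/mol
(ii) reversed (C2H6O must end up as a product): +1460.3 kJ/mol
(iii) as written (C2H4 already on the reactant side): contributes x
-233.6 = (-283.0) + (+1460.3) + x
x = (-233.6 − (+1177.3)) / (1) = -1410.9 kJ/mol

ΔH° = -1410.9 kJ/mol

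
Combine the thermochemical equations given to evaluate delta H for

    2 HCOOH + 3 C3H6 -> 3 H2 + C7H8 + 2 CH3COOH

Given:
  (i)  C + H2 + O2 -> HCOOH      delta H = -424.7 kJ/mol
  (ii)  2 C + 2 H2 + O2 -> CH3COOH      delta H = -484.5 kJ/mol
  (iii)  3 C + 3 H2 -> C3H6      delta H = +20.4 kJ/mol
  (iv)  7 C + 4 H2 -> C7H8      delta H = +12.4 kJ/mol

delta H = -168.4 kJ/mol

(i) reversed and × 2: (-2)·(-424.7) = +849.4 kJ/mol
(ii) × 2: (2)·(-484.5) = -969.0 kJ/mol
(iii) reversed and × 3: (-3)·(+20.4) = -61.2 kJ/mol
(iv) as written: +12.4 kJ/mol
Combining the equations, delta H = (+849.4) + (-969.0) + (-61.2) + (+12.4) = -168.4 kJ/mol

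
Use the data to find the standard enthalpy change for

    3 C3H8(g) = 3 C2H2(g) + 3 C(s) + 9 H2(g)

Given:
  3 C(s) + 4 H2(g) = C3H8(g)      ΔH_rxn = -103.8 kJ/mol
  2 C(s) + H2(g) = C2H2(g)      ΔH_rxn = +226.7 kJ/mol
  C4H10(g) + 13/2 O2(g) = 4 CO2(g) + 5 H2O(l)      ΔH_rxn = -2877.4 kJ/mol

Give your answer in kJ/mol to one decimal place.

ΔH_rxn = 991.5 kJ/mol

equation 1 reversed and × 3 (reverse to put C3H8(g) on the reactant side; scale by 3 for the 3 C3H8(g)): (-3)·(-103.8) = +311.4 kJ/mol
equation 2 × 3 (×3 to match 3 C2H2(g) in the target): (3)·(+226.7) = +680.1 kJ/mol
equation 3: not needed (CO2(g) appears nowhere else).
ΔH_rxn = (-3)·(-103.8) + (3)·(+226.7) = 991.5 kJ/mol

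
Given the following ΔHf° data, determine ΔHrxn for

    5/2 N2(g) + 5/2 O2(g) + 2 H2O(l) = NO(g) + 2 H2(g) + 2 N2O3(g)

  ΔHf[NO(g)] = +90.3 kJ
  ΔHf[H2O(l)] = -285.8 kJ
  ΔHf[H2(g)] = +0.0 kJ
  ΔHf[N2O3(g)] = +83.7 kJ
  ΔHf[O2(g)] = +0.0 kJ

Products: 1·(+90.3) + 2·(+0.0) + 2·(+83.7) = +257.7
Reactants: 5/2·(+0.0) + 5/2·(+0.0) + 2·(-285.8) = -571.6
ΔHrxn = (+257.7) − (-571.6) = 829.3 kJ

ΔHrxn = 829.3 kJ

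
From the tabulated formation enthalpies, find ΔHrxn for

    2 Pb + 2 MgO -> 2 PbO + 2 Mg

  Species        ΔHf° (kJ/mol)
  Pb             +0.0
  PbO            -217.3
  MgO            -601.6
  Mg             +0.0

Products: 2·(-217.3) + 2·(+0.0) = -434.6
Reactants: 2·(+0.0) + 2·(-601.6) = -1203.2
ΔHrxn = (-434.6) − (-1203.2) = 768.6 kJ/mol

ΔHrxn = 768.6 kJ/mol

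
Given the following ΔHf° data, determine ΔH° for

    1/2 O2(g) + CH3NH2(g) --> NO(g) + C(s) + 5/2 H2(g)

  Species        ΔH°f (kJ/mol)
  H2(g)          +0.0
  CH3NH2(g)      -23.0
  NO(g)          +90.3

Products: 1·(+90.3) + 1·(+0.0) + 5/2·(+0.0) = +90.3
Reactants: 1/2·(+0.0) + 1·(-23.0) = -23.0
ΔH° = (+90.3) − (-23.0) = 113.3 kJ/mol

ΔH° = 113.3 kJ/mol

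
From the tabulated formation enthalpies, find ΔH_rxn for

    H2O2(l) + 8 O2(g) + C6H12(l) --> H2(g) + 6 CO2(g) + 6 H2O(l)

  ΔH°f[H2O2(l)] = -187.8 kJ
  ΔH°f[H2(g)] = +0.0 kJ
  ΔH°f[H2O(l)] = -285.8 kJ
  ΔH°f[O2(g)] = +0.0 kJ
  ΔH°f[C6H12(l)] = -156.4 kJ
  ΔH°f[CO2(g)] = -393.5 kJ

Products: 1·(+0.0) + 6·(-393.5) + 6·(-285.8) = -4075.8
Reactants: 1·(-187.8) + 8·(+0.0) + 1·(-156.4) = -344.2
ΔH_rxn = (-4075.8) − (-344.2) = -3731.6 kJ

ΔH_rxn = -3731.6 kJ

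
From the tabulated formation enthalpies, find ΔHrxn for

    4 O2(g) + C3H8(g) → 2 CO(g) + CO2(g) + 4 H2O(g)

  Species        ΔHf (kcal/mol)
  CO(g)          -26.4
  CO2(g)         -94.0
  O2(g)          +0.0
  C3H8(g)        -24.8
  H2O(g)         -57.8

ΔHrxn = -353.2 kcal/mol

Products: 2·(-26.4) + 1·(-94.0) + 4·(-57.8) = -378.0
Reactants: 4·(+0.0) + 1·(-24.8) = -24.8
ΔHrxn = (-378.0) − (-24.8) = -353.2 kcal/mol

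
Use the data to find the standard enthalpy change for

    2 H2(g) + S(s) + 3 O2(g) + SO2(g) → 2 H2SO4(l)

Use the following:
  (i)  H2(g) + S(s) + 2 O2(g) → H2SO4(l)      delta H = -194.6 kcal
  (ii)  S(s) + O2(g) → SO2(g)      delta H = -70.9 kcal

(i) × 2: (2)·(-194.6) = -389.2 kcal
(ii) reversed: +70.9 kcal
Since enthalpy is a state function, delta H = (2)·(-194.6) + (-1)·(-70.9) = -318.3 kcal

delta H = -318.3 kcal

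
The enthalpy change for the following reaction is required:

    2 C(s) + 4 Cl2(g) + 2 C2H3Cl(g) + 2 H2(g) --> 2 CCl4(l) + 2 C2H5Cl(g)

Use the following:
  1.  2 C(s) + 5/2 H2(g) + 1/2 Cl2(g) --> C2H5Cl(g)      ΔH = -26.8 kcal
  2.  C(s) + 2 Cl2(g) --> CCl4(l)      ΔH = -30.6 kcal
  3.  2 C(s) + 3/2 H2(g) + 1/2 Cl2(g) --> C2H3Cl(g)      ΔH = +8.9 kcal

ΔH = -132.6 kcal

eq. 1 × 2 (scale by 2 for the 2 C2H5Cl(g)): (2)·(-26.8) = -53.6 kcal
eq. 2 × 2 (×2 to match 2 CCl4(l) in the target): (2)·(-30.6) = -61.2 kcal
eq. 3 reversed and × 2 (reverse to put C2H3Cl(g) on the reactant side; ×2 to match 2 C2H3Cl(g) in the target): (-2)·(+8.9) = -17.8 kcal
ΔH = (-53.6) + (-61.2) + (-17.8) = -132.6 kcal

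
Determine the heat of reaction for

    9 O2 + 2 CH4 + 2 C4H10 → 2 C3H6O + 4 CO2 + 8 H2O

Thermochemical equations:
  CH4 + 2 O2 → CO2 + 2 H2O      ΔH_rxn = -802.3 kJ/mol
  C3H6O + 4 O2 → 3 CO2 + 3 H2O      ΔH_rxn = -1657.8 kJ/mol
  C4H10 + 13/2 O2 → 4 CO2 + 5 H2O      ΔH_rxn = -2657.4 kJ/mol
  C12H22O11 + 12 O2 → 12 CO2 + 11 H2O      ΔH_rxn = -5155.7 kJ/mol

equation 1 × 2 (×2 to match 2 CH4 in the target): (2)·(-802.3) = -1604.6 kJ/mol
equation 2 reversed and × 2 (C3H6O must end up as a product; scale by 2 for the 2 C3H6O): (-2)·(-1657.8) = +3315.6 kJ/mol
equation 3 × 2 (×2 to match 2 C4H10 in the target): (2)·(-2657.4) = -5314.8 kJ/mol
equation 4: not needed (C12H22O11 appears nowhere else).
By Hess's law, ΔH_rxn = (2)·(-802.3) + (-2)·(-1657.8) + (2)·(-2657.4) = -3603.8 kJ/mol

ΔH_rxn = -3603.8 kJ/mol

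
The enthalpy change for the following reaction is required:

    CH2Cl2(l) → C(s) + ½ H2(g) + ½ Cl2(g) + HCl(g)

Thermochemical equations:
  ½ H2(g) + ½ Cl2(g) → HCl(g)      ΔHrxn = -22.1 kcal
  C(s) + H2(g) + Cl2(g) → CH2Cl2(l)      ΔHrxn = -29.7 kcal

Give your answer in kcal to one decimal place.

equation 1 as written: -22.1 kcal
equation 2 reversed: +29.7 kcal
Since enthalpy is a state function, ΔHrxn = (1)·(-22.1) + (-1)·(-29.7) = 7.6 kcal

ΔHrxn = 7.6 kcal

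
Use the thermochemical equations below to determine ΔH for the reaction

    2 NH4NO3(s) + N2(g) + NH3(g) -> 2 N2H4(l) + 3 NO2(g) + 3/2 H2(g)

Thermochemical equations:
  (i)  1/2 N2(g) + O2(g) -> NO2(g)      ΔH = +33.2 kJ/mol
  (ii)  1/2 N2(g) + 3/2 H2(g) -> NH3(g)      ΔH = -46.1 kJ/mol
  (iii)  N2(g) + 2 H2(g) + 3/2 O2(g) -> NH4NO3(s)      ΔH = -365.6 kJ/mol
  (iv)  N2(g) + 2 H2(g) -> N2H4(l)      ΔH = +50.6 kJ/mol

(i) × 3 (scale by 3 for the 3 NO2(g)): (3)·(+33.2) = +99.6 kJ/mol
(ii) reversed (reverse to put NH3(g) on the reactant side): +46.1 kJ/mol
(iii) reversed and × 2 (NH4NO3(s) must end up as a reactant; scale by 2 for the 2 NH4NO3(s)): (-2)·(-365.6) = +731.2 kJ/mol
(iv) × 2 (×2 to match 2 N2H4(l) in the target): (2)·(+50.6) = +101.2 kJ/mol
ΔH = (+99.6) + (+46.1) + (+731.2) + (+101.2) = 978.1 kJ/mol

ΔH = 978.1 kJ/mol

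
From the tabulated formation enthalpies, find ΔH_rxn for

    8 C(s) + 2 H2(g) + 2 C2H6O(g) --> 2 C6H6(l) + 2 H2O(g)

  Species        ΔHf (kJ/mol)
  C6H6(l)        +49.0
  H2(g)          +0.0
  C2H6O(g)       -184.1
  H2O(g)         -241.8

Products: 2·(+49.0) + 2·(-241.8) = -385.6
Reactants: 8·(+0.0) + 2·(+0.0) + 2·(-184.1) = -368.2
ΔH_rxn = (-385.6) − (-368.2) = -17.4 kJ/mol

ΔH_rxn = -17.4 kJ/mol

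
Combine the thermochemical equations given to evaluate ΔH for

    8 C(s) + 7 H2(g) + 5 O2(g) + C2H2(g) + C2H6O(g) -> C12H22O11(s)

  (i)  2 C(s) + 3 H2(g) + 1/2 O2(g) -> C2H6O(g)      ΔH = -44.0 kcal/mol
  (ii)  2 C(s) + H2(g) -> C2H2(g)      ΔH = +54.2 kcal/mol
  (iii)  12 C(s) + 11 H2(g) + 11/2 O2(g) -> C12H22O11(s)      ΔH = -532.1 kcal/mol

(i) reversed: +44.0 kcal/mol
(ii) reversed: -54.2 kcal/mol
(iii) as written: -532.1 kcal/mol
ΔH = (+44.0) + (-54.2) + (-532.1) = -542.3 kcal/mol

ΔH = -542.3 kcal/mol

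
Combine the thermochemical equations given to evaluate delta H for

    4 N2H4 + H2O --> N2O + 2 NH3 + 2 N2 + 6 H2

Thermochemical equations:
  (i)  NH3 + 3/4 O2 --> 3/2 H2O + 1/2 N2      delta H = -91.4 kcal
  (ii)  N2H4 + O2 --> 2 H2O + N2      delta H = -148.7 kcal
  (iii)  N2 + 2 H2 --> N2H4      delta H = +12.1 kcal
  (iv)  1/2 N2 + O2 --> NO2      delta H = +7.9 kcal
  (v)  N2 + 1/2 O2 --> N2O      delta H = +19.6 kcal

(i) reversed and × 2 (NH3 must end up as a product; ×2 to match 2 NH3 in the target): (-2)·(-91.4) = +182.8 kcal
(ii) as written: -148.7 kcal
(iii) reversed and × 3 (reverse to put H2 on the product side; ×3 to match 6 H2 in the target): (-3)·(+12.1) = -36.3 kcal
(iv): not needed (NO2 appears nowhere else).
(v) as written (N2O already on the product side): +19.6 kcal
delta H = (+182.8) + (-148.7) + (-36.3) + (+19.6) = 17.4 kcal

delta H = 17.4 kcal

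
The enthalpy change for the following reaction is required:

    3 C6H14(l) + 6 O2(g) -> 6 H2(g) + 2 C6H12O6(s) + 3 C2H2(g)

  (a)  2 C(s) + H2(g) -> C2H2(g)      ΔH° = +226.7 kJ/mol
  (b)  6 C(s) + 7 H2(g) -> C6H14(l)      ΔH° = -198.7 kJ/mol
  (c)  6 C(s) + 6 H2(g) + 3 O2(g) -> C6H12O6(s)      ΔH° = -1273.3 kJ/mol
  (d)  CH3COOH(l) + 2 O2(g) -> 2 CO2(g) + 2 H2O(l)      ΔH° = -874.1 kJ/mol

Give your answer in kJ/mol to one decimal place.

ΔH° = -1270.4 kJ/mol

(a) × 3 (×3 to match 3 C2H2(g) in the target): (3)·(+226.7) = +680.1 kJ/mol
(b) reversed and × 3 (reverse to put C6H14(l) on the reactant side; ×3 to match 3 C6H14(l) in the target): (-3)·(-198.7) = +596.1 kJ/mol
(c) × 2 (×2 to match 2 C6H12O6(s) in the target): (2)·(-1273.3) = -2546.6 kJ/mol
(d): not needed (CH3COOH(l) appears nowhere else).
ΔH° = (+680.1) + (+596.1) + (-2546.6) = -1270.4 kJ/mol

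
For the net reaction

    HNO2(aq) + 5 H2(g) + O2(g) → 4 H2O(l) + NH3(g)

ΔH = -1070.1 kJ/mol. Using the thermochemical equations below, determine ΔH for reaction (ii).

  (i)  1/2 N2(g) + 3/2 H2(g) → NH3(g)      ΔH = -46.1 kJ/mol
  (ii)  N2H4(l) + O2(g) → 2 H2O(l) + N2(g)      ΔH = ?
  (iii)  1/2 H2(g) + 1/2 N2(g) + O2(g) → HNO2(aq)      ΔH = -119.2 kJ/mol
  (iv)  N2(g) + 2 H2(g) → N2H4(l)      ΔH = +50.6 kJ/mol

ΔH = -622.2 kJ/mol

(i) as written: -46.1 kJ/mol
(ii) × 2: contributes 2·x
(iii) reversed: +119.2 kJ/mol
(iv) × 2: (2)·(+50.6) = +101.2 kJ/mol
-1070.1 = (-46.1) + (+119.2) + (+101.2) + 2·x
x = (-1070.1 − (+174.3)) / (2) = -622.2 kJ/mol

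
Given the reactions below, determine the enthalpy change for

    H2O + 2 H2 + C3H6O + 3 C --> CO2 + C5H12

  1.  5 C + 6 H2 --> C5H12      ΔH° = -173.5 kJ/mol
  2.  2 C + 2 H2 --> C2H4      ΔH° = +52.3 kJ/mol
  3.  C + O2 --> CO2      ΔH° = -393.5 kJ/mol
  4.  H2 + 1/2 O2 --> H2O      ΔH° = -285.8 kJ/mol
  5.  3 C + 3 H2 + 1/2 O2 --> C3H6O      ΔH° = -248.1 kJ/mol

eq. 1 as written: -173.5 kJ/mol
eq. 2: not needed.
eq. 3 as written: -393.5 kJ/mol
eq. 4 reversed: +285.8 kJ/mol
eq. 5 reversed: +248.1 kJ/mol
Combining the equations, ΔH° = (-173.5) + (-393.5) + (+285.8) + (+248.1) = -33.1 kJ/mol

ΔH° = -33.1 kJ/mol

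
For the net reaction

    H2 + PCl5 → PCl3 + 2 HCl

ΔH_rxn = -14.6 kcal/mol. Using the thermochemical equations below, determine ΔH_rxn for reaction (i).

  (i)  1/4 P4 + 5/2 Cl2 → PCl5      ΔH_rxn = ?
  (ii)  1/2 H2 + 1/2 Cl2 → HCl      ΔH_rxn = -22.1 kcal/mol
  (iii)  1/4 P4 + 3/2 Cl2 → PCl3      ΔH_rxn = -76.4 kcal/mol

(i) reversed: contributes −x
(ii) × 2: (2)·(-22.1) = -44.2 kcal/mol
(iii) as written: -76.4 kcal/mol
-14.6 = (-44.2) + (-76.4) − x
x = (-14.6 − (-120.6)) / (-1) = -106.0 kcal/mol

ΔH_rxn = -106.0 kcal/mol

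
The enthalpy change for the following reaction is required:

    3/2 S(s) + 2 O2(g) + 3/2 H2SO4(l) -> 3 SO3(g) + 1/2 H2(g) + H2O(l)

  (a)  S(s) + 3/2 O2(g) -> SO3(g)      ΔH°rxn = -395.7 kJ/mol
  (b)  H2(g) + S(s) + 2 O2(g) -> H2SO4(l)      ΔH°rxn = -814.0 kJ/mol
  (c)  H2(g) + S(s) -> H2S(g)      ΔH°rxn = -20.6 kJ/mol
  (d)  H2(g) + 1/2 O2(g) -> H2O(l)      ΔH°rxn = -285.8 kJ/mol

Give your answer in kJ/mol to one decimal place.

(a) × 3: (3)·(-395.7) = -1187.1 kJ/mol
(b) reversed and × 3/2: (-3/2)·(-814.0) = +1221.0 kJ/mol
(c): not needed.
(d) as written: -285.8 kJ/mol
ΔH°rxn = (-1187.1) + (+1221.0) + (-285.8) = -251.9 kJ/mol

ΔH°rxn = -251.9 kJ/mol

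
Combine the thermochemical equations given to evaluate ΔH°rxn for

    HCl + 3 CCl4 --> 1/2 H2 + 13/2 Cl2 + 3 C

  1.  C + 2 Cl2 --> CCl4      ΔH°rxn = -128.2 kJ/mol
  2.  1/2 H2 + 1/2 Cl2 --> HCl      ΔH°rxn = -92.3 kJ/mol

eq. 1 reversed and × 3: (-3)·(-128.2) = +384.6 kJ/mol
eq. 2 reversed: +92.3 kJ/mol
By Hess's law, ΔH°rxn = (+384.6) + (+92.3) = 476.9 kJ/mol

ΔH°rxn = 476.9 kJ/mol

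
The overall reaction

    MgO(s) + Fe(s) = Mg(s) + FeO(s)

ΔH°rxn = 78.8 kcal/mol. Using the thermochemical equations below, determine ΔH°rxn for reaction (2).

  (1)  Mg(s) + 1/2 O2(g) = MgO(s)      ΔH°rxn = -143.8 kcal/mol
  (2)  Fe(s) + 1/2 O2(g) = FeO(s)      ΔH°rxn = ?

(1) reversed: +143.8 kcal/mol
(2) as written: contributes x
+78.8 = (+143.8) + x
x = (+78.8 − (+143.8)) / (1) = -65.0 kcal/mol

ΔH°rxn = -65.0 kcal/mol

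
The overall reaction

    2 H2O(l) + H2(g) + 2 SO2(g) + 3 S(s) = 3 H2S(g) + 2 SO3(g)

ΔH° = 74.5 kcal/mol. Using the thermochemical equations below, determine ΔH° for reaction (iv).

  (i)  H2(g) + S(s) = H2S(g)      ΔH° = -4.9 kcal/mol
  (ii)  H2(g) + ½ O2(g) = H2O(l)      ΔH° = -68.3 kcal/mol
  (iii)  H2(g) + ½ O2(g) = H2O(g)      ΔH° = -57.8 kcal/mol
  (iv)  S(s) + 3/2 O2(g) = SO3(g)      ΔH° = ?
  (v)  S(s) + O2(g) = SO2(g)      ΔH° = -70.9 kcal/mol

(i) × 3: (3)·(-4.9) = -14.7 kcal/mol
(ii) reversed and × 2: (-2)·(-68.3) = +136.6 kcal/mol
(iii): not needed.
(iv) × 2: contributes 2·x
(v) reversed and × 2: (-2)·(-70.9) = +141.8 kcal/mol
+74.5 = (-14.7) + (+136.6) + (+141.8) + 2·x
x = (+74.5 − (+263.7)) / (2) = -94.6 kcal/mol

ΔH° = -94.6 kcal/mol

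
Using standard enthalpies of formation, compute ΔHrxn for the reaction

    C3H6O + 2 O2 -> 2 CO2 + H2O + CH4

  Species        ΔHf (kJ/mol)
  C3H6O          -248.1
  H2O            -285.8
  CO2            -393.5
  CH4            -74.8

Products: 2·(-393.5) + 1·(-285.8) + 1·(-74.8) = -1147.6
Reactants: 1·(-248.1) + 2·(+0.0) = -248.1
ΔHrxn = (-1147.6) − (-248.1) = -899.5 kJ/mol

ΔHrxn = -899.5 kJ/mol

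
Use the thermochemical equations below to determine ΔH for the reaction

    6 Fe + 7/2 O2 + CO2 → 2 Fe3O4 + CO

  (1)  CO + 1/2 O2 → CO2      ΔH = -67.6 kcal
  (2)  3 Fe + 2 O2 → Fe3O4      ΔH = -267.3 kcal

(1) reversed: +67.6 kcal
(2) × 2: (2)·(-267.3) = -534.6 kcal
ΔH = (+67.6) + (-534.6) = -467.0 kcal

ΔH = -467.0 kcal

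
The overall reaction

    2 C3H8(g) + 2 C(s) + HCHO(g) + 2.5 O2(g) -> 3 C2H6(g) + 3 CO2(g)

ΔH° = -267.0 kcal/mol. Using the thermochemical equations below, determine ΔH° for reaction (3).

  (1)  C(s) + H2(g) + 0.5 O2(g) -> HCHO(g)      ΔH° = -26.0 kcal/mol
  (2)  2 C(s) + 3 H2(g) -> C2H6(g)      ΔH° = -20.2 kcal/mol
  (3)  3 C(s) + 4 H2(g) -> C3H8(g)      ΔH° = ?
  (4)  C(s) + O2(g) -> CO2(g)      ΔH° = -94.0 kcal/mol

(1) reversed (HCHO(g) must end up as a reactant): +26.0 kcal/mol
(2) × 3 (×3 to match 3 C2H6(g) in the target): (3)·(-20.2) = -60.6 kcal/mol
(3) reversed and × 2 (C3H8(g) must end up as a reactant; ×2 to match 2 C3H8(g) in the target): contributes −2·x
(4) × 3 (scale by 3 for the 3 CO2(g)): (3)·(-94.0) = -282.0 kcal/mol
-267.0 = (+26.0) + (-60.6) + (-282.0) − 2·x
x = (-267.0 − (-316.6)) / (-2) = -24.8 kcal/mol

ΔH° = -24.8 kcal/mol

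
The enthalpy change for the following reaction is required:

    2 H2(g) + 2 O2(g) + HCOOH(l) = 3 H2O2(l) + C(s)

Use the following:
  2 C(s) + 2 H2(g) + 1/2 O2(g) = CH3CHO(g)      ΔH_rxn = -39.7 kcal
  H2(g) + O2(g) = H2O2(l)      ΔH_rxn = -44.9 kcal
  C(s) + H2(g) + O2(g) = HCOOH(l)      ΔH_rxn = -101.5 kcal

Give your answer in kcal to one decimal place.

ΔH_rxn = -33.2 kcal

equation 1: not needed (CH3CHO(g) appears nowhere else).
equation 2 × 3 (×3 to match 3 H2O2(l) in the target): (3)·(-44.9) = -134.7 kcal
equation 3 reversed (reverse to put HCOOH(l) on the reactant side): +101.5 kcal
ΔH_rxn = (-134.7) + (+101.5) = -33.2 kcal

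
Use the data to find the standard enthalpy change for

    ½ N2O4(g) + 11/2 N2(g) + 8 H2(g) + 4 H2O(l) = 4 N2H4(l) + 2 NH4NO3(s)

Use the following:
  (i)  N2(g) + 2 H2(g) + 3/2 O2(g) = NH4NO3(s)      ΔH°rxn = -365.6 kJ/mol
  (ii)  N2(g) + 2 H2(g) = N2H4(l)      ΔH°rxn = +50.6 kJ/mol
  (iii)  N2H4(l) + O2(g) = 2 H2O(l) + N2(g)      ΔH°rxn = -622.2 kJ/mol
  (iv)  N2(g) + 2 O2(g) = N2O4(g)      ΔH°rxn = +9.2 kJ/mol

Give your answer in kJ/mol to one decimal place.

(i) × 2 (scale by 2 for the 2 NH4NO3(s)): (2)·(-365.6) = -731.2 kJ/mol
(ii) × 2: (2)·(+50.6) = +101.2 kJ/mol
(iii) reversed and × 2 (H2O(l) must end up as a reactant; scale by 2 for the 4 H2O(l)): (-2)·(-622.2) = +1244.4 kJ/mol
(iv) reversed and × 1/2 (N2O4(g) must end up as a reactant; scale by 1/2 for the 1/2 N2O4(g)): (-1/2)·(+9.2) = -4.6 kJ/mol
By Hess's law, ΔH°rxn = (2)·(-365.6) + (2)·(+50.6) + (-2)·(-622.2) + (-1/2)·(+9.2) = 609.8 kJ/mol

ΔH°rxn = 609.8 kJ/mol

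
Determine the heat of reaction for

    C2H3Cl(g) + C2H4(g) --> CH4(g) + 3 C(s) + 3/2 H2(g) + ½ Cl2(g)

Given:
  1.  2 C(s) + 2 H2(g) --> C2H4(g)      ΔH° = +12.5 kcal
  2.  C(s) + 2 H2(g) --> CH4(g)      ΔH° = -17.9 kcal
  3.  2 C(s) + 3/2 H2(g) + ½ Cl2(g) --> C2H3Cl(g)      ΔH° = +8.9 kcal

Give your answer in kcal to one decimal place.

eq. 1 reversed (reverse to put C2H4(g) on the reactant side): -12.5 kcal
eq. 2 as written (CH4(g) already on the product side): -17.9 kcal
eq. 3 reversed (C2H3Cl(g) must end up as a reactant): -8.9 kcal
ΔH° = (-12.5) + (-17.9) + (-8.9) = -39.3 kcal

ΔH° = -39.3 kcal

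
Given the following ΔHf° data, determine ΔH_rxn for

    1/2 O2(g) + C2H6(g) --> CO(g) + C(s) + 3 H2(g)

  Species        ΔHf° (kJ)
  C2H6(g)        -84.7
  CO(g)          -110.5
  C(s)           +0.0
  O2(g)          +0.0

Products: 1·(-110.5) + 1·(+0.0) + 3·(+0.0) = -110.5
Reactants: 1/2·(+0.0) + 1·(-84.7) = -84.7
ΔH_rxn = (-110.5) − (-84.7) = -25.8 kJ

ΔH_rxn = -25.8 kJ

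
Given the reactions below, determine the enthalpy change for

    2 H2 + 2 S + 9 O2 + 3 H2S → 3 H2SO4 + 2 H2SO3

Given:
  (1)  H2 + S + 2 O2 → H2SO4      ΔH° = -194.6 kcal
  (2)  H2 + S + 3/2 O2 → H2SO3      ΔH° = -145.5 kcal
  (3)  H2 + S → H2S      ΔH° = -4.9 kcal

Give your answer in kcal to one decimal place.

ΔH° = -860.1 kcal

(1) × 3 (scale by 3 for the 3 H2SO4): (3)·(-194.6) = -583.8 kcal
(2) × 2 (×2 to match 2 H2SO3 in the target): (2)·(-145.5) = -291.0 kcal
(3) reversed and × 3 (H2S must end up as a reactant; scale by 3 for the 3 H2S): (-3)·(-4.9) = +14.7 kcal
Combining the equations, ΔH° = (-583.8) + (-291.0) + (+14.7) = -860.1 kcal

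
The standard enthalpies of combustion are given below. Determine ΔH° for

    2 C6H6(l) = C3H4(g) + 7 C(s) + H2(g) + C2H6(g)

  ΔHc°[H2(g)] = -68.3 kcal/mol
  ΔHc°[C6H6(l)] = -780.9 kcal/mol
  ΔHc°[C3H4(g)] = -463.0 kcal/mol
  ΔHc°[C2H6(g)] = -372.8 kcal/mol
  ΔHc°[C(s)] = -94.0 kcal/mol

ΔH° = 0.3 kcal/mol

With combustion enthalpies, reactants minus products:
= [2·(-780.9)] − [1·(-463.0) + 7·(-94.0) + 1·(-68.3) + 1·(-372.8)]
= 0.3 kcal/mol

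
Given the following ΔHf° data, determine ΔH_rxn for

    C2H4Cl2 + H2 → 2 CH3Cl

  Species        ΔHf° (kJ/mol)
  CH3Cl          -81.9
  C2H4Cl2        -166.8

Products: 2·(-81.9) = -163.8
Reactants: 1·(-166.8) + 1·(+0.0) = -166.8
ΔH_rxn = (-163.8) − (-166.8) = 3.0 kJ/mol

ΔH_rxn = 3.0 kJ/mol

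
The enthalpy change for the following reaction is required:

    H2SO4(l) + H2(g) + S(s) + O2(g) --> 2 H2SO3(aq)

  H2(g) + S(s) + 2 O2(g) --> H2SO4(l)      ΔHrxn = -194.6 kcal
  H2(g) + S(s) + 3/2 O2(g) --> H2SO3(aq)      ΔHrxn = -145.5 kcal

ΔHrxn = -96.4 kcal

equation 1 reversed: +194.6 kcal
equation 2 × 2: (2)·(-145.5) = -291.0 kcal
ΔHrxn = (-1)·(-194.6) + (2)·(-145.5) = -96.4 kcal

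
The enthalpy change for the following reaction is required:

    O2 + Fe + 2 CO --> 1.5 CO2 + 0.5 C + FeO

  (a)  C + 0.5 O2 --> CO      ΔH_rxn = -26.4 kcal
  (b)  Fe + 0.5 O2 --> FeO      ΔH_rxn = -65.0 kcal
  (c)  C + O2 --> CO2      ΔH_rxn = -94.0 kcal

ΔH_rxn = -153.2 kcal

(a) reversed and × 2: (-2)·(-26.4) = +52.8 kcal
(b) as written: -65.0 kcal
(c) × 3/2: (3/2)·(-94.0) = -141.0 kcal
Summing the manipulated equations, ΔH_rxn = (-2)·(-26.4) + (1)·(-65.0) + (3/2)·(-94.0) = -153.2 kcal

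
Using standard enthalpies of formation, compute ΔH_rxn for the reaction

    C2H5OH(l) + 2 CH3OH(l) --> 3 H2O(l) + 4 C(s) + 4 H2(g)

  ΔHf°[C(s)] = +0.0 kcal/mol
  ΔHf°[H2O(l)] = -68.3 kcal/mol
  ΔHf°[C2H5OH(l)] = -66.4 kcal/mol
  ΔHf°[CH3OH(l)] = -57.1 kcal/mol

ΔH°rxn = Σ nΔHf°(products) − Σ nΔHf°(reactants).
Products: 3·(-68.3) + 4·(+0.0) + 4·(+0.0) = -204.9
Reactants: 1·(-66.4) + 2·(-57.1) = -180.6
ΔH_rxn = (-204.9) − (-180.6) = -24.3 kcal/mol

ΔH_rxn = -24.3 kcal/mol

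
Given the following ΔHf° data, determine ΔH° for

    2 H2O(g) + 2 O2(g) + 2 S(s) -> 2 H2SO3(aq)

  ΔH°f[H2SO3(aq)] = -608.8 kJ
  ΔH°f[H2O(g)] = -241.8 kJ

ΔH° = -734.0 kJ

Products: 2·(-608.8) = -1217.6
Reactants: 2·(-241.8) + 2·(+0.0) + 2·(+0.0) = -483.6
ΔH° = (-1217.6) − (-483.6) = -734.0 kJ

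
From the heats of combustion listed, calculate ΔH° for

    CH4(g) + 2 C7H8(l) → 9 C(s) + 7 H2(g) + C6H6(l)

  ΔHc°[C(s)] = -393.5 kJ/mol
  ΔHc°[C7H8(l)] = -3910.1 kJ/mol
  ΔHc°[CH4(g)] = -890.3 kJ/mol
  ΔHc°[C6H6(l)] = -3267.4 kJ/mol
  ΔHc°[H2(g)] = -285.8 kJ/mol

Using ΔH = Σ nΔHc°(reactants) − Σ nΔHc°(products):
= [1·(-890.3) + 2·(-3910.1)] − [9·(-393.5) + 7·(-285.8) + 1·(-3267.4)]
= 99.0 kJ/mol

ΔH° = 99.0 kJ/mol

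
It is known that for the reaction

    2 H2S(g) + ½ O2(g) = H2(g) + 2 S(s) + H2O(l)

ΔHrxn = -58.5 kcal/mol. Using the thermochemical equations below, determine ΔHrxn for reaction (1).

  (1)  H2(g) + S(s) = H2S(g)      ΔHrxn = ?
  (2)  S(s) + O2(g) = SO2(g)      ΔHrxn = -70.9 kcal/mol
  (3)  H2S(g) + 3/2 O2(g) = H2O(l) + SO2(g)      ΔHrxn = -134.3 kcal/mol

ΔHrxn = -4.9 kcal/mol

(1) reversed (H2(g) must end up as a product): contributes −x
(2) reversed: +70.9 kcal/mol
(3) as written (H2O(l) already on the product side): -134.3 kcal/mol
-58.5 = (+70.9) + (-134.3) − x
x = (-58.5 − (-63.4)) / (-1) = -4.9 kcal/mol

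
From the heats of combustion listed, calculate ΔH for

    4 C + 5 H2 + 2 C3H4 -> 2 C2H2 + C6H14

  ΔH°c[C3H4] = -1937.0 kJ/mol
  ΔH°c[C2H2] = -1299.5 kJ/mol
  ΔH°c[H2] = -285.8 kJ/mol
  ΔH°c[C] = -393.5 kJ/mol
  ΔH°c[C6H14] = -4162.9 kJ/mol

With combustion enthalpies, reactants minus products:
= [4·(-393.5) + 5·(-285.8) + 2·(-1937.0)] − [2·(-1299.5) + 1·(-4162.9)]
= -115.1 kJ/mol

ΔH = -115.1 kJ/mol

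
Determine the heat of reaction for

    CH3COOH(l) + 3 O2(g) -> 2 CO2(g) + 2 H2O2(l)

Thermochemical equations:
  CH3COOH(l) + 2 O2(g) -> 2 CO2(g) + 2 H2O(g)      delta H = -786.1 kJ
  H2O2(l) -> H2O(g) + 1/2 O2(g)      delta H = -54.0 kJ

delta H = -678.1 kJ

equation 1 as written: -786.1 kJ
equation 2 reversed and × 2: (-2)·(-54.0) = +108.0 kJ
Combining the equations, delta H = (-786.1) + (+108.0) = -678.1 kJ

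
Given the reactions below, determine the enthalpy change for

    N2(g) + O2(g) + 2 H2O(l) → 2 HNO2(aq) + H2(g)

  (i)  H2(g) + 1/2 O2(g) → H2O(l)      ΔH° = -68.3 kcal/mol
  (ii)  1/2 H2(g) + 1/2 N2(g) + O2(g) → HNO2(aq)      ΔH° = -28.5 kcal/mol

ΔH° = 79.6 kcal/mol

(i) reversed and × 2 (H2O(l) must end up as a reactant; scale by 2 for the 2 H2O(l)): (-2)·(-68.3) = +136.6 kcal/mol
(ii) × 2 (scale by 2 for the 2 HNO2(aq)): (2)·(-28.5) = -57.0 kcal/mol
By Hess's law, ΔH° = (+136.6) + (-57.0) = 79.6 kcal/mol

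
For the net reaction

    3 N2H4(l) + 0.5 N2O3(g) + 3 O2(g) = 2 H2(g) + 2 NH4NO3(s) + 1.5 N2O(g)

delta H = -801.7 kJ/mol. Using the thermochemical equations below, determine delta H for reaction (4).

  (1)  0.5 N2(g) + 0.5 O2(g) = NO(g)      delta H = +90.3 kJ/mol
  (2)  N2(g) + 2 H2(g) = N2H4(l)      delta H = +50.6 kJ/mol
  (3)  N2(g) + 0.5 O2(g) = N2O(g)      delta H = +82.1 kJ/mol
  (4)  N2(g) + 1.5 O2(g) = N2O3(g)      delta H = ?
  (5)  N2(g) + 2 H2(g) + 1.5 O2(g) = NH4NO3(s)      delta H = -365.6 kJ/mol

(1): not needed (NO(g) appears nowhere else).
(2) reversed and × 3 (N2H4(l) must end up as a reactant; scale by 3 for the 3 N2H4(l)): (-3)·(+50.6) = -151.8 kJ/mol
(3) × 3/2 (scale by 3/2 for the 3/2 N2O(g)): (3/2)·(+82.1) = +123.15 kJ/mol
(4) reversed and × 1/2 (N2O3(g) must end up as a reactant; ×1/2 to match 1/2 N2O3(g) in the target): contributes −1/2·x
(5) × 2 (×2 to match 2 NH4NO3(s) in the target): (2)·(-365.6) = -731.2 kJ/mol
-801.7 = (-151.8) + (+123.15) + (-731.2) − 1/2·x
x = (-801.7 − (-759.85)) / (-1/2) = 83.7 kJ/mol

delta H = 83.7 kJ/mol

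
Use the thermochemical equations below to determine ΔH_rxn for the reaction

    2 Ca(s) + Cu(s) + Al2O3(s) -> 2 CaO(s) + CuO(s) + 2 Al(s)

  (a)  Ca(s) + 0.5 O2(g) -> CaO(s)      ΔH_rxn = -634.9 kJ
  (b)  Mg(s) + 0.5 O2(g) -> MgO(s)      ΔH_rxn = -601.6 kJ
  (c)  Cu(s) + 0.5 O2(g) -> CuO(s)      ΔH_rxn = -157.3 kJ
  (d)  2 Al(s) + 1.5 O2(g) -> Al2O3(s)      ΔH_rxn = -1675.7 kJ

(a) × 2: (2)·(-634.9) = -1269.8 kJ
(b): not needed.
(c) as written: -157.3 kJ
(d) reversed: +1675.7 kJ
ΔH_rxn = (-1269.8) + (-157.3) + (+1675.7) = 248.6 kJ

ΔH_rxn = 248.6 kJ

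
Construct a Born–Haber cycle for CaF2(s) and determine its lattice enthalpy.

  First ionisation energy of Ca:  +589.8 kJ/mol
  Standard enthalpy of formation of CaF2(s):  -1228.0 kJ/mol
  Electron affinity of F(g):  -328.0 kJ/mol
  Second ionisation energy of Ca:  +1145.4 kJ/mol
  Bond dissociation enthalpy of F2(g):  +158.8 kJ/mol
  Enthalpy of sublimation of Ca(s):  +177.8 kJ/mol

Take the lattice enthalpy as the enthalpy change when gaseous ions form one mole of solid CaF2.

ΔHf° = 1·ΔHsub + 1·(ΣIE) + 1·D(F2) + 2·EA + U
-1228.0 = 1·(+177.8) + 1·(+1735.2) + 1·(+158.8) + 2·(-328.0) + U
U = -1228.0 − (+1415.8) = -2643.8 kJ/mol

U = -2643.8 kJ/mol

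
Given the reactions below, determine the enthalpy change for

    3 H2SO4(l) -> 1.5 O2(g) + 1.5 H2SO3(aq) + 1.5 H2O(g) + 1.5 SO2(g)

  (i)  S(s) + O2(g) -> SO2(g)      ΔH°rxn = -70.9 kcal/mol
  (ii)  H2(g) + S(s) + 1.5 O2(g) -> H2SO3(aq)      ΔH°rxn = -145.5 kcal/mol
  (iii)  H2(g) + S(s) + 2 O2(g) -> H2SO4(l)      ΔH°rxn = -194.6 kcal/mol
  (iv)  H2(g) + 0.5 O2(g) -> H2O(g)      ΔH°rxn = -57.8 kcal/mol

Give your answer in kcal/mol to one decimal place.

(i) × 3/2 (scale by 3/2 for the 3/2 SO2(g)): (3/2)·(-70.9) = -106.35 kcal/mol
(ii) × 3/2 (scale by 3/2 for the 3/2 H2SO3(aq)): (3/2)·(-145.5) = -218.25 kcal/mol
(iii) reversed and × 3 (H2SO4(l) must end up as a reactant; scale by 3 for the 3 H2SO4(l)): (-3)·(-194.6) = +583.8 kcal/mol
(iv) × 3/2 (scale by 3/2 for the 3/2 H2O(g)): (3/2)·(-57.8) = -86.7 kcal/mol
Since enthalpy is a state function, ΔH°rxn = (-106.35) + (-218.25) + (+583.8) + (-86.7) = 172.5 kcal/mol

ΔH°rxn = 172.5 kcal/mol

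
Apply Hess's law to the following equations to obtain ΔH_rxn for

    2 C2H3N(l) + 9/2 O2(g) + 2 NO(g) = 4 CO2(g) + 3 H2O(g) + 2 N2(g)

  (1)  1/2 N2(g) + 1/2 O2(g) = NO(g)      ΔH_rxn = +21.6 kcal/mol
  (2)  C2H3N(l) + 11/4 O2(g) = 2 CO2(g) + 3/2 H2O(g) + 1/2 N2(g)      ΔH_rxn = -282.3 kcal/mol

ΔH_rxn = -607.8 kcal/mol

(1) reversed and × 2: (-2)·(+21.6) = -43.2 kcal/mol
(2) × 2: (2)·(-282.3) = -564.6 kcal/mol
Since enthalpy is a state function, ΔH_rxn = (-43.2) + (-564.6) = -607.8 kcal/mol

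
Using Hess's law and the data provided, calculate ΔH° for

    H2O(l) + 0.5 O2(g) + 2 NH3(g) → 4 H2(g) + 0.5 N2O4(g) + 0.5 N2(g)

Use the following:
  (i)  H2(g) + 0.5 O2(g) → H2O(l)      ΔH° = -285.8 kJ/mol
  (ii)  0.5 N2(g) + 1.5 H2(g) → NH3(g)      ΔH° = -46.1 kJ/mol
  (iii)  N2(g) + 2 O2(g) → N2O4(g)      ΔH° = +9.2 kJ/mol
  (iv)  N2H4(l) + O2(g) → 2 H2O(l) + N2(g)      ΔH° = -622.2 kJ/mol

ΔH° = 382.6 kJ/mol

(i) reversed: +285.8 kJ/mol
(ii) reversed and × 2 (reverse to put NH3(g) on the reactant side; scale by 2 for the 2 NH3(g)): (-2)·(-46.1) = +92.2 kJ/mol
(iii) × 1/2 (×1/2 to match 1/2 N2O4(g) in the target): (1/2)·(+9.2) = +4.6 kJ/mol
(iv): not needed (N2H4(l) appears nowhere else).
Summing the manipulated equations, ΔH° = (-1)·(-285.8) + (-2)·(-46.1) + (1/2)·(+9.2) = 382.6 kJ/mol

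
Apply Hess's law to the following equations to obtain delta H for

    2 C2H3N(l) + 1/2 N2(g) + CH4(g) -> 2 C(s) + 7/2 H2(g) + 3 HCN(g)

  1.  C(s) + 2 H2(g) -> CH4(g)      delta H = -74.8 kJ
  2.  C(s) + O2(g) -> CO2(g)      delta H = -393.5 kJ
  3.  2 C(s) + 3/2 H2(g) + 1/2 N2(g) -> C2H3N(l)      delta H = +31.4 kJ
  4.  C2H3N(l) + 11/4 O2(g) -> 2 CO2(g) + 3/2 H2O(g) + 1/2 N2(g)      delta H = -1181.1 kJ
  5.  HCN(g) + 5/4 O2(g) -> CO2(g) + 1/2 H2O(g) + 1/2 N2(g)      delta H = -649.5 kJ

delta H = 417.3 kJ

eq. 1 reversed (CH4(g) must end up as a reactant): +74.8 kJ
eq. 2 as written: -393.5 kJ
eq. 3 reversed: -31.4 kJ
eq. 4 as written: -1181.1 kJ
eq. 5 reversed and × 3 (HCN(g) must end up as a product; ×3 to match 3 HCN(g) in the target): (-3)·(-649.5) = +1948.5 kJ
Summing the manipulated equations, delta H = (-1)·(-74.8) + (1)·(-393.5) + (-1)·(+31.4) + (1)·(-1181.1) + (-3)·(-649.5) = 417.3 kJ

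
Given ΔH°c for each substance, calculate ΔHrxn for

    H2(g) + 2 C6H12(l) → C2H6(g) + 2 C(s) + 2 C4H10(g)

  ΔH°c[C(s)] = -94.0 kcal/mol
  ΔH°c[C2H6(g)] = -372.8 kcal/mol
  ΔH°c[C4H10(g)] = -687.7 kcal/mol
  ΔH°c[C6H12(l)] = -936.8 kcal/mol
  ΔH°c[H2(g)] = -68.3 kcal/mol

ΔHrxn = -5.7 kcal/mol

With combustion enthalpies, reactants minus products:
= [1·(-68.3) + 2·(-936.8)] − [1·(-372.8) + 2·(-94.0) + 2·(-687.7)]
= -5.7 kcal/mol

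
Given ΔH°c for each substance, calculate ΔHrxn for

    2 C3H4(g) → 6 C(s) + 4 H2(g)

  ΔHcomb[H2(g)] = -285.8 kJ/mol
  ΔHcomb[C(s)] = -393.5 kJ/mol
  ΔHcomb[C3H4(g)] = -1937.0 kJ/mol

ΔHrxn = -369.8 kJ/mol

Using ΔH = Σ nΔHc°(reactants) − Σ nΔHc°(products):
= [2·(-1937.0)] − [6·(-393.5) + 4·(-285.8)]
= -369.8 kJ/mol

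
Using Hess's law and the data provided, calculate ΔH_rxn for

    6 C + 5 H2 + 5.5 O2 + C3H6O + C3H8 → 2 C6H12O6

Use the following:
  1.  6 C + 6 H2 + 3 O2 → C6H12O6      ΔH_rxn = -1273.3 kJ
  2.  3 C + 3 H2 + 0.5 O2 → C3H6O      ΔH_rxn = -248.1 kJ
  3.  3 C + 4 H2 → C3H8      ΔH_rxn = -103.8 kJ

ΔH_rxn = -2194.7 kJ

eq. 1 × 2: (2)·(-1273.3) = -2546.6 kJ
eq. 2 reversed: +248.1 kJ
eq. 3 reversed: +103.8 kJ
By Hess's law, ΔH_rxn = (-2546.6) + (+248.1) + (+103.8) = -2194.7 kJ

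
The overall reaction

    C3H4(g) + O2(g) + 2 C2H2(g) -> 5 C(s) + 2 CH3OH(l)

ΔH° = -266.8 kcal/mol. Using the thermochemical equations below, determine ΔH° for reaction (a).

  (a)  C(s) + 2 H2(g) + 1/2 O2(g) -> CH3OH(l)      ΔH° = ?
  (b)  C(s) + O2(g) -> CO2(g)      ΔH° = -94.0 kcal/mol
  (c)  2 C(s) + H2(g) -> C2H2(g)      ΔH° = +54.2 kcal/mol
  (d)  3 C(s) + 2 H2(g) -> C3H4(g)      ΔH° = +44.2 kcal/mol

(a) × 2 (scale by 2 for the 2 CH3OH(l)): contributes 2·x
(b): not needed (CO2(g) appears nowhere else).
(c) reversed and × 2 (C2H2(g) must end up as a reactant; ×2 to match 2 C2H2(g) in the target): (-2)·(+54.2) = -108.4 kcal/mol
(d) reversed (C3H4(g) must end up as a reactant): -44.2 kcal/mol
-266.8 = (-108.4) + (-44.2) + 2·x
x = (-266.8 − (-152.6)) / (2) = -57.1 kcal/mol

ΔH° = -57.1 kcal/mol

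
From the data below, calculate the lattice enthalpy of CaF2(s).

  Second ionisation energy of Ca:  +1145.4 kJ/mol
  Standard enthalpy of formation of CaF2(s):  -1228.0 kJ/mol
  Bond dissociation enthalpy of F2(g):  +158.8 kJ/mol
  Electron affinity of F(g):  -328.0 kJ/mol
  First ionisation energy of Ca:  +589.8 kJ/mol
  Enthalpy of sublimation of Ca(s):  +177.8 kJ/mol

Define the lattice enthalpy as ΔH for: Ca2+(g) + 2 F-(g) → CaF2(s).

ΔHf° = 1·ΔHsub + 1·(ΣIE) + 1·D(F2) + 2·EA + U
-1228.0 = 1·(+177.8) + 1·(+1735.2) + 1·(+158.8) + 2·(-328.0) + U
U = -1228.0 − (+1415.8) = -2643.8 kJ/mol

U = -2643.8 kJ/mol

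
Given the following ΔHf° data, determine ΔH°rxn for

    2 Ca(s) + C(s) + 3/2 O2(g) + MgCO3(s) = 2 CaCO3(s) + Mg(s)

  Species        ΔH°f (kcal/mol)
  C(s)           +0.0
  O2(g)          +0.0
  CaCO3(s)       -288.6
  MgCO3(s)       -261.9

ΔH°rxn = Σ nΔHf°(products) − Σ nΔHf°(reactants).
Products: 2·(-288.6) + 1·(+0.0) = -577.2
Reactants: 2·(+0.0) + 1·(+0.0) + 3/2·(+0.0) + 1·(-261.9) = -261.9
ΔH°rxn = (-577.2) − (-261.9) = -315.3 kcal/mol

ΔH°rxn = -315.3 kcal/mol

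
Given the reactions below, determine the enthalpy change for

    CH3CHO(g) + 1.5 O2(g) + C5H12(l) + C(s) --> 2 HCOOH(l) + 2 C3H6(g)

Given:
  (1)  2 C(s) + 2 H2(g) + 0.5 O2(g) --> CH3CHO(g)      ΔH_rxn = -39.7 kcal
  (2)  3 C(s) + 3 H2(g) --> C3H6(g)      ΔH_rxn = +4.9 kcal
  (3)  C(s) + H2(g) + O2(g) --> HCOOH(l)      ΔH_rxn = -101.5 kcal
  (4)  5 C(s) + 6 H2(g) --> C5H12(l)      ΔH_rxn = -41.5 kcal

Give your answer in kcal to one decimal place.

(1) reversed: +39.7 kcal
(2) × 2: (2)·(+4.9) = +9.8 kcal
(3) × 2: (2)·(-101.5) = -203.0 kcal
(4) reversed: +41.5 kcal
Combining the equations, ΔH_rxn = (+39.7) + (+9.8) + (-203.0) + (+41.5) = -112.0 kcal

ΔH_rxn = -112.0 kcal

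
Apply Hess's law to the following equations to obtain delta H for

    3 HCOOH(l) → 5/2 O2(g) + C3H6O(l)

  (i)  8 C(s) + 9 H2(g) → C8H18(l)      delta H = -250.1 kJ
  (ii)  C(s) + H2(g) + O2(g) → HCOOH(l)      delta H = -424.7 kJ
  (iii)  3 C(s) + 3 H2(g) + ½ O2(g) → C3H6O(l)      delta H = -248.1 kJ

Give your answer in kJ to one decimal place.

(i): not needed.
(ii) reversed and × 3: (-3)·(-424.7) = +1274.1 kJ
(iii) as written: -248.1 kJ
By Hess's law, delta H = (-3)·(-424.7) + (1)·(-248.1) = 1026.0 kJ

delta H = 1026.0 kJ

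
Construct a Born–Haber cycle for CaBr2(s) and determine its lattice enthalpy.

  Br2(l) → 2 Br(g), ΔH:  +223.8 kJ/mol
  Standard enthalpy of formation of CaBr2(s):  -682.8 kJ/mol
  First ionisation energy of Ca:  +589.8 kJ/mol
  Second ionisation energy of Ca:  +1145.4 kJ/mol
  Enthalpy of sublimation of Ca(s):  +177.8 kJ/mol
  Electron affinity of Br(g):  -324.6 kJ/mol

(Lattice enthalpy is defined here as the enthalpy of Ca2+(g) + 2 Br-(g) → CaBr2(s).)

ΔHf° = 1·ΔHsub + 1·(ΣIE) + 1·D(Br2) + 2·EA + U
-682.8 = 1·(+177.8) + 1·(+1735.2) + 1·(+223.8) + 2·(-324.6) + U
U = -682.8 − (+1487.6) = -2170.4 kJ/mol

U = -2170.4 kJ/mol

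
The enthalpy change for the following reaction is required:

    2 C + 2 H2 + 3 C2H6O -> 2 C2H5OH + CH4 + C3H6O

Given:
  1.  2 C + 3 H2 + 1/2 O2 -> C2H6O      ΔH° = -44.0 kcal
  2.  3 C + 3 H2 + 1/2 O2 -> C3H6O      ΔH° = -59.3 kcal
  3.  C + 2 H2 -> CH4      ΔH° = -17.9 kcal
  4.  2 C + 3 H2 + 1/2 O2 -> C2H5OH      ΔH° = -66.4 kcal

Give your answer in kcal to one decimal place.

ΔH° = -78.0 kcal

eq. 1 reversed and × 3: (-3)·(-44.0) = +132.0 kcal
eq. 2 as written: -59.3 kcal
eq. 3 as written: -17.9 kcal
eq. 4 × 2: (2)·(-66.4) = -132.8 kcal
Summing the manipulated equations, ΔH° = (+132.0) + (-59.3) + (-17.9) + (-132.8) = -78.0 kcal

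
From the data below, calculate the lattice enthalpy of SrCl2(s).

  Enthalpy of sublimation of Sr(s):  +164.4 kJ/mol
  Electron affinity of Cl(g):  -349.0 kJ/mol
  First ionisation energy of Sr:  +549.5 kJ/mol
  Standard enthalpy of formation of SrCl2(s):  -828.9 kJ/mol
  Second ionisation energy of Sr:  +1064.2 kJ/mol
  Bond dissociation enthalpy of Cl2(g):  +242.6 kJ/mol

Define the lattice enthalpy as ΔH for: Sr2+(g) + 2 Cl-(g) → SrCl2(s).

U = -2151.6 kJ/mol

ΔHf° = 1·ΔHsub + 1·(ΣIE) + 1·D(Cl2) + 2·EA + U
-828.9 = 1·(+164.4) + 1·(+1613.7) + 1·(+242.6) + 2·(-349.0) + U
U = -828.9 − (+1322.7) = -2151.6 kJ/mol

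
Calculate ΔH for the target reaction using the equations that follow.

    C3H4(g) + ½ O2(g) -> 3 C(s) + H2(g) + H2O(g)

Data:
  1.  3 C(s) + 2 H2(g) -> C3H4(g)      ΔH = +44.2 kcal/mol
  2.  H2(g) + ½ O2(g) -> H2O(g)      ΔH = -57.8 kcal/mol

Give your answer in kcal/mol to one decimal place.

eq. 1 reversed: -44.2 kcal/mol
eq. 2 as written: -57.8 kcal/mol
ΔH = (-44.2) + (-57.8) = -102.0 kcal/mol

ΔH = -102.0 kcal/mol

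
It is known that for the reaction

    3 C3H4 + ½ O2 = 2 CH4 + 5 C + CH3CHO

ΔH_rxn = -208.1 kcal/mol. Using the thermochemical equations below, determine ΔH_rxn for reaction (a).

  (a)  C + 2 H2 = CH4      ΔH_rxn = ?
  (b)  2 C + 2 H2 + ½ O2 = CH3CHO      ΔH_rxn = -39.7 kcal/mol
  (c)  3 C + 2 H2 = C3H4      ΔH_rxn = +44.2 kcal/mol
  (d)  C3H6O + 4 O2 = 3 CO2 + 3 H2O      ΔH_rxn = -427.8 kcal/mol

ΔH_rxn = -17.9 kcal/mol

(a) × 2: contributes 2·x
(b) as written: -39.7 kcal/mol
(c) reversed and × 3: (-3)·(+44.2) = -132.6 kcal/mol
(d): not needed.
-208.1 = (-39.7) + (-132.6) + 2·x
x = (-208.1 − (-172.3)) / (2) = -17.9 kcal/mol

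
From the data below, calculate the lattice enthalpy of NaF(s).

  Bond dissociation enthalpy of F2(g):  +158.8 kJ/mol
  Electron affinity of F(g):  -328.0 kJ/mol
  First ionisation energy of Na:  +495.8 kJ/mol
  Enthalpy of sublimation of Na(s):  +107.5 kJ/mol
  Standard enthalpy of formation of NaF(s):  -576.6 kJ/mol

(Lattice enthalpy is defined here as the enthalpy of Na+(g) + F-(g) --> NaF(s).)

ΔHf° = 1·ΔHsub + 1·(ΣIE) + 1/2·D(F2) + 1·EA + U
-576.6 = 1·(+107.5) + 1·(+495.8) + 1/2·(+158.8) + 1·(-328.0) + U
U = -576.6 − (+354.7) = -931.3 kJ/mol

U = -931.3 kJ/mol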